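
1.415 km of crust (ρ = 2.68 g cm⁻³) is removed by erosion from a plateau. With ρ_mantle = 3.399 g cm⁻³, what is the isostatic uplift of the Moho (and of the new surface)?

Unloading: uplift u = e ρ_c/ρ_m = 1.415 km × 2.68/3.399 = 1.12 km.

1.12 km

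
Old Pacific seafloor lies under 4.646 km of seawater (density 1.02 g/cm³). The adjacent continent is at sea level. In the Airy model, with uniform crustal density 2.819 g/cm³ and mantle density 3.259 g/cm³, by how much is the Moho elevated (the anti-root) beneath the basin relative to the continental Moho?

19 km

In Airy isostatic equilibrium: replacing crust with seawater at the top is compensated by replacing crust with mantle at the base: d (ρ_c − ρ_w) = a (ρ_m − ρ_c).
a = d (ρ_c − ρ_w)/(ρ_m − ρ_c) = 4.646 km × 1.799/0.44 = 19 km.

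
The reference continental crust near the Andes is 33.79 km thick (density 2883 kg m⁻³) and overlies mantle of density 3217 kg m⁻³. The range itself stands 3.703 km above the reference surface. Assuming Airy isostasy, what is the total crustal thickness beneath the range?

69.5 km

Root depth r = h ρ_c / (ρ_m − ρ_c) = 3.703 km × 2883 / 334 = 31.96 km.
Total thickness = T + h + r = 33.79 km + 3.703 km + 31.96 km = 69.5 km.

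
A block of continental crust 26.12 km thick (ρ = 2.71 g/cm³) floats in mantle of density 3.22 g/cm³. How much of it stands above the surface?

Floating equilibrium: submerged depth d = t ρ_obj/ρ_fluid = 26.12 km × 2.71/3.22 = 21.98 km.
Freeboard = t − d = 26.12 km − 21.98 km = 4.14 km.

4.14 km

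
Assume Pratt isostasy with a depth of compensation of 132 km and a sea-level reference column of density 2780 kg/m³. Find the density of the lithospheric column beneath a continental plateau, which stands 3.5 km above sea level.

Pratt balance: ρ_ref D = ρ (D + h).
ρ = ρ_ref D/(D + h) = 2780 × 132 km/(132 km + 3.5 km) = 2710 kg/m³.

2710 kg/m³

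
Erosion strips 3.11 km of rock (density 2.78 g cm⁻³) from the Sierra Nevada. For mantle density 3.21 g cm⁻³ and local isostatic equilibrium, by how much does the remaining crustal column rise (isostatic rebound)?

Unloading: uplift u = e ρ_c/ρ_m = 3.11 km × 2.78/3.21 = 2.69 km.

2.69 km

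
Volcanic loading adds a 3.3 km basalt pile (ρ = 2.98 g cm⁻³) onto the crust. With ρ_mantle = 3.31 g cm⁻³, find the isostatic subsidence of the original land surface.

Subaerial loading: s = t ρ_load / ρ_m.
s = 3.3 km × 2.98/3.31 = 2.97 km.

2.97 km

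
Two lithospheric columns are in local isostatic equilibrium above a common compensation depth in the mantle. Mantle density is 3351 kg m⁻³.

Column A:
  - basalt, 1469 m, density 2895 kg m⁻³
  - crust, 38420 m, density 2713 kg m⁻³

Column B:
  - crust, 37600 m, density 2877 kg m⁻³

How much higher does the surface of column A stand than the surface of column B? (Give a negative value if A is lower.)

2200 m

For any compensation level in the mantle, the mantle terms cancel and isostasy reduces to e = (Σt_A − Σt_B) − (Σ(ρt)_A − Σ(ρt)_B) / ρ_m.
Σt_A = 39889 m; Σt_B = 37600 m; Σ(ρt)_A = 108486215; Σ(ρt)_B = 108175200 (in m·kg m⁻³).
e = (39889 − 37600) − (108486215 − 108175200) / 3351 = 2200 m.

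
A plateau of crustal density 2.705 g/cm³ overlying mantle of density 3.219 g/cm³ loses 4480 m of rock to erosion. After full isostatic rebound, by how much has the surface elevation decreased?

715 m

Rebound u = e ρ_c/ρ_m = 4480 m × 2.705/3.219 = 3765 m.
Net surface drop = e − u = 4480 m − 3765 m = e (ρ_m − ρ_c)/ρ_m = 715 m.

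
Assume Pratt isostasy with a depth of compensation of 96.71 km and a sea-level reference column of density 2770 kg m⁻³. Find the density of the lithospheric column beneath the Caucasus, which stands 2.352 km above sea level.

2700 kg m⁻³

Pratt balance: ρ_ref D = ρ (D + h).
ρ = ρ_ref D/(D + h) = 2770 × 96.71 km/(96.71 km + 2.352 km) = 2700 kg m⁻³.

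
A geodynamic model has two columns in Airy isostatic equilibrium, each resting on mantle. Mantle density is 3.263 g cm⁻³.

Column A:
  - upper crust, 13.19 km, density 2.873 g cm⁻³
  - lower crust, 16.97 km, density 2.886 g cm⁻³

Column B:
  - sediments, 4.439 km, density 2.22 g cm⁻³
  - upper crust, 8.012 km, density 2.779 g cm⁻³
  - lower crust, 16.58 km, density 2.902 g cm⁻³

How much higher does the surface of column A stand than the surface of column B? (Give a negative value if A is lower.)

For any compensation level in the mantle, the mantle terms cancel and isostasy reduces to e = (Σt_A − Σt_B) − (Σ(ρt)_A − Σ(ρt)_B) / ρ_m.
Σt_A = 30.16 km; Σt_B = 29.031 km; Σ(ρt)_A = 86.87029; Σ(ρt)_B = 80.235088 (in km·g cm⁻³).
e = (30.16 − 29.031) − (86.87029 − 80.235088) / 3.263 = −0.904 km.

−0.904 km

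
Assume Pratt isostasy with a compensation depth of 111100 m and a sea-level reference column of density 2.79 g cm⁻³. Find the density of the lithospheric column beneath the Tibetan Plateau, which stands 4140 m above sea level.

Pratt balance: ρ_ref D = ρ (D + h).
ρ = ρ_ref D/(D + h) = 2.79 × 111100 m/(111100 m + 4140 m) = 2.69 g cm⁻³.

2.69 g cm⁻³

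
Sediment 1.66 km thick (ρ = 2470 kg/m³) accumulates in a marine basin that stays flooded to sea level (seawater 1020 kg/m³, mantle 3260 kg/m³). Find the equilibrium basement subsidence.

1.07 km

Submarine loading: the sediment displaces seawater, and the subsidence is in turn flooded, so s (ρ_m − ρ_w) = t (ρ_sed − ρ_w).
s = 1.66 km × (2470 − 1020) / (3260 − 1020) = 1.07 km.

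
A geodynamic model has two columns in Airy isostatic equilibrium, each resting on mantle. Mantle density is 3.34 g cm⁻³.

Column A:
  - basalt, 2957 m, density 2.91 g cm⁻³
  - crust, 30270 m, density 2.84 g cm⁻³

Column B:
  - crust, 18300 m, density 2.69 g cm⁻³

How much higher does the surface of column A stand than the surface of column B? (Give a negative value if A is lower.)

1350 m

For any compensation level in the mantle, the mantle terms cancel and isostasy reduces to e = (Σt_A − Σt_B) − (Σ(ρt)_A − Σ(ρt)_B) / ρ_m.
Σt_A = 33227 m; Σt_B = 18300 m; Σ(ρt)_A = 94571.67; Σ(ρt)_B = 49227 (in m·g cm⁻³).
e = (33227 − 18300) − (94571.67 − 49227) / 3.34 = 1350 m.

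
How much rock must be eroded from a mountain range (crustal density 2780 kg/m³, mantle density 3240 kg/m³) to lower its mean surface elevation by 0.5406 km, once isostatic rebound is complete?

Net drop Δ = e − u = e − e ρ_c/ρ_m = e (ρ_m − ρ_c)/ρ_m.
e = Δ ρ_m/(ρ_m − ρ_c) = 0.5406 km × 3240/460 = 3.81 km.

3.81 km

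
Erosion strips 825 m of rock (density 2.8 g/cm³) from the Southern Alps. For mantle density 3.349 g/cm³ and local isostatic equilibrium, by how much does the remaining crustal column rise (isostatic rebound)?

690 m

Unloading: uplift u = e ρ_c/ρ_m = 825 m × 2.8/3.349 = 690 m.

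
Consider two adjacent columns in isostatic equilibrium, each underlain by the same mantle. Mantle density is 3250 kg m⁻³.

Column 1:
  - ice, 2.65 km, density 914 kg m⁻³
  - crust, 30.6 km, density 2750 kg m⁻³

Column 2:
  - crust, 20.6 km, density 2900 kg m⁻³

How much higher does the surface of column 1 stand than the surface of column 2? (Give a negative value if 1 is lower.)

4.39 km

For any compensation level in the mantle, the mantle terms cancel and isostasy reduces to e = (Σt_1 − Σt_2) − (Σ(ρt)_1 − Σ(ρt)_2) / ρ_m.
Σt_1 = 33.25 km; Σt_2 = 20.6 km; Σ(ρt)_1 = 86572.1; Σ(ρt)_2 = 59740 (in km·kg m⁻³).
e = (33.25 − 20.6) − (86572.1 − 59740) / 3250 = 4.39 km.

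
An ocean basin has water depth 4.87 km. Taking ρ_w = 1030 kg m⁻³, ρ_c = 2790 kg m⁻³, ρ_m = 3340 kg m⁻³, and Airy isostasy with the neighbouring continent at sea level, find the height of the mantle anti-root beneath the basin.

Isostatic balance requires: replacing crust with seawater at the top is compensated by replacing crust with mantle at the base: d (ρ_c − ρ_w) = a (ρ_m − ρ_c).
a = d (ρ_c − ρ_w)/(ρ_m − ρ_c) = 4.87 km × 1760/550 = 15.6 km.

15.6 km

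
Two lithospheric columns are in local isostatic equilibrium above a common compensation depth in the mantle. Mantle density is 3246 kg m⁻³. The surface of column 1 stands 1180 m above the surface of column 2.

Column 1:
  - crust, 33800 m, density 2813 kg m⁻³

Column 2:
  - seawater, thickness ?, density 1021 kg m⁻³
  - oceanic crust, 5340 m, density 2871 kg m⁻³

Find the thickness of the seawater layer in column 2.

Take the compensation level at the base of the deeper column (depth z_c below the surface of column 1) and equate Σ ρ_i t_i down to z_c; mantle fills any gap and the z_c terms cancel.
Column 1: 33800×2813 + (z_c − 33800)×3246
Column 2: 1180×0 + x×1021 + 5340×2871 + (z_c − 1180 − 5340 − x)×3246
The z_c×3246 term appears on both sides and cancels. Collect the known terms of each column as K = Σ(ρt)_known − 3246 × (depth of known layers): K_1 = 95079400 − 3246×33800 = −14635400; K_2 = 15331140 − 3246×(1180 + 5340) = −5832780.
Balance: K_1 = K_2 − x×(3246 − 1021), so x = (K_2 − K_1)/(3246 − 1021) = 8802620/2225 = 3960 m.

3960 m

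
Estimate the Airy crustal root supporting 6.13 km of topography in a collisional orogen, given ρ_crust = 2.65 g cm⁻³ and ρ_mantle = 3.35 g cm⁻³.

Balancing pressure at the compensation depth: the weight of the topography is balanced by the buoyancy of the root, ρ_c h = (ρ_m − ρ_c) r.
r = h · ρ_c / (ρ_m − ρ_c) = 6.13 km × 2.65 / (3.35 − 2.65) = 23.2 km.

23.2 km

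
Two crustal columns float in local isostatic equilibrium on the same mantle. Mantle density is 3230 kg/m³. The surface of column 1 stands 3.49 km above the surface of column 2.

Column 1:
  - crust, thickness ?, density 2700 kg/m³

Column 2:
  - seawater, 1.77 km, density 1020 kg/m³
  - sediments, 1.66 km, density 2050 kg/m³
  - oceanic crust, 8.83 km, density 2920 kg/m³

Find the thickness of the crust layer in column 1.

37.5 km

Take the compensation level at the base of the deeper column (depth z_c below the surface of column 1) and equate Σ ρ_i t_i down to z_c; mantle fills any gap and the z_c terms cancel.
Column 1: x×2700 + (z_c − 0 − x)×3230
Column 2: 3.49×0 + 1.77×1020 + 1.66×2050 + 8.83×2920 + (z_c − 3.49 − 12.26)×3230
The z_c×3230 term appears on both sides and cancels. Collect the known terms of each column as K = Σ(ρt)_known − 3230 × (depth of known layers): K_1 = 0 − 3230×0 = 0; K_2 = 30992 − 3230×(3.49 + 12.26) = −19880.5.
Balance: K_1 − x×(3230 − 2700) = K_2, so x = (K_1 − K_2)/(3230 − 2700) = 19880.5/530 = 37.5 km.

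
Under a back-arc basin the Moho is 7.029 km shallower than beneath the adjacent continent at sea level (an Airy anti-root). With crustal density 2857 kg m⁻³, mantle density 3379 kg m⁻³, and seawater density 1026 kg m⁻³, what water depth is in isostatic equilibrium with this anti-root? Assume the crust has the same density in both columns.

Replacing a thickness d of crust by seawater at the top must be balanced by replacing crust with mantle at the base: d (ρ_c − ρ_w) = a (ρ_m − ρ_c).
d = a (ρ_m − ρ_c)/(ρ_c − ρ_w) = 7.029 km × 522/1831 = 2 km.

2 km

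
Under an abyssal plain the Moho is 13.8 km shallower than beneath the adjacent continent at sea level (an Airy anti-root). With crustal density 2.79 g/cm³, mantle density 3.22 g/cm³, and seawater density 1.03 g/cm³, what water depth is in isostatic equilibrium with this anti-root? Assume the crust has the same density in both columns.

Replacing a thickness d of crust by seawater at the top must be balanced by replacing crust with mantle at the base: d (ρ_c − ρ_w) = a (ρ_m − ρ_c).
d = a (ρ_m − ρ_c)/(ρ_c − ρ_w) = 13.8 km × 0.43/1.76 = 3.37 km.

3.37 km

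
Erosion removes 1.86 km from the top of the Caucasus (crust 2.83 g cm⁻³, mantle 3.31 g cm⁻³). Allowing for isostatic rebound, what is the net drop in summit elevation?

Rebound u = e ρ_c/ρ_m = 1.86 km × 2.83/3.31 = 1.59 km.
Net surface drop = e − u = 1.86 km − 1.59 km = e (ρ_m − ρ_c)/ρ_m = 0.27 km.

0.27 km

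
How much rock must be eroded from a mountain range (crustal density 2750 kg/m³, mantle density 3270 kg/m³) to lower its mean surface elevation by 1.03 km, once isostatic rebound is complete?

Net drop Δ = e − u = e − e ρ_c/ρ_m = e (ρ_m − ρ_c)/ρ_m.
e = Δ ρ_m/(ρ_m − ρ_c) = 1.03 km × 3270/520 = 6.48 km.

6.48 km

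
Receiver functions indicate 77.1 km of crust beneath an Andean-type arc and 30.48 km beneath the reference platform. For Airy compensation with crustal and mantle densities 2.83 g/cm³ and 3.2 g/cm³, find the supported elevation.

5.39 km

Excess crust Δ = 77.1 km − 30.48 km = 46.62 km, split between elevation h and root r with h + r = Δ.
Airy balance ρ_c h = (ρ_m − ρ_c) r gives r = h ρ_c/(ρ_m − ρ_c), so h (1 + ρ_c/(ρ_m − ρ_c)) = Δ, i.e. h = Δ (ρ_m − ρ_c)/ρ_m.
h = 46.62 km × 0.37/3.2 = 5.39 km.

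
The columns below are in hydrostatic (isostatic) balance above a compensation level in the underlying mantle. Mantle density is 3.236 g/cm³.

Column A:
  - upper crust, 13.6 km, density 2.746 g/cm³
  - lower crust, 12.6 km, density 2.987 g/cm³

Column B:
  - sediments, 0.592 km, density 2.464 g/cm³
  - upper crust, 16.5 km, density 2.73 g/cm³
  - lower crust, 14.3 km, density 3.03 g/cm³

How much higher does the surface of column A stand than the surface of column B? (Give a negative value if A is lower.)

For any compensation level in the mantle, the mantle terms cancel and isostasy reduces to e = (Σt_A − Σt_B) − (Σ(ρt)_A − Σ(ρt)_B) / ρ_m.
Σt_A = 26.2 km; Σt_B = 31.392 km; Σ(ρt)_A = 74.9818; Σ(ρt)_B = 89.832688 (in km·g/cm³).
e = (26.2 − 31.392) − (74.9818 − 89.832688) / 3.236 = −0.603 km.

−0.603 km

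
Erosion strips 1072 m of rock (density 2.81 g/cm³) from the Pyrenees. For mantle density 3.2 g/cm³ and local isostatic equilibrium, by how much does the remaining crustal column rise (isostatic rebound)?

Unloading: uplift u = e ρ_c/ρ_m = 1072 m × 2.81/3.2 = 941 m.

941 m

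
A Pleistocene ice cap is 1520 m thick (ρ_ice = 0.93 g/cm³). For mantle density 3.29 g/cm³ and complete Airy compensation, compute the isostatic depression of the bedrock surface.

430 m

For local isostatic compensation: the ice load ρ_ice t is balanced by mantle displaced below, ρ_m s.
s = t ρ_ice / ρ_m = 1520 m × 0.93/3.29 = 430 m.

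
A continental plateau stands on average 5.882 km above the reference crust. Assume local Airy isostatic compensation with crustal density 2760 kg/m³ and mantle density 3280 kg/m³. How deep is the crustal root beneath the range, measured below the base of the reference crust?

Isostatic balance requires: the weight of the topography is balanced by the buoyancy of the root, ρ_c h = (ρ_m − ρ_c) r.
r = h · ρ_c / (ρ_m − ρ_c) = 5.882 km × 2760 / (3280 − 2760) = 31.2 km.

31.2 km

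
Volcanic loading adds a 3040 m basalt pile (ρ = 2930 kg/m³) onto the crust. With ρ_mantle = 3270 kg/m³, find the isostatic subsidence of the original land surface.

Subaerial loading: s = t ρ_load / ρ_m.
s = 3040 m × 2930/3270 = 2720 m.

2720 m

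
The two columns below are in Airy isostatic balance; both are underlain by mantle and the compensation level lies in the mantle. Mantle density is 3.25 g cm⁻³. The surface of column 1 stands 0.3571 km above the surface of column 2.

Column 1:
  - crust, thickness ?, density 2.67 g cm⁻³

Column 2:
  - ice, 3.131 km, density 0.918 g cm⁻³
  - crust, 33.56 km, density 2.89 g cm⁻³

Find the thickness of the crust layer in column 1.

35.4 km

Take the compensation level at the base of the deeper column (depth z_c below the surface of column 1) and equate Σ ρ_i t_i down to z_c; mantle fills any gap and the z_c terms cancel.
Column 1: x×2.67 + (z_c − 0 − x)×3.25
Column 2: 0.3571×0 + 3.131×0.918 + 33.56×2.89 + (z_c − 0.3571 − 36.691)×3.25
The z_c×3.25 term appears on both sides and cancels. Collect the known terms of each column as K = Σ(ρt)_known − 3.25 × (depth of known layers): K_1 = 0 − 3.25×0 = 0; K_2 = 99.862658 − 3.25×(0.3571 + 36.691) = −20.543667.
Balance: K_1 − x×(3.25 − 2.67) = K_2, so x = (K_1 − K_2)/(3.25 − 2.67) = 20.5437/0.58 = 35.4 km.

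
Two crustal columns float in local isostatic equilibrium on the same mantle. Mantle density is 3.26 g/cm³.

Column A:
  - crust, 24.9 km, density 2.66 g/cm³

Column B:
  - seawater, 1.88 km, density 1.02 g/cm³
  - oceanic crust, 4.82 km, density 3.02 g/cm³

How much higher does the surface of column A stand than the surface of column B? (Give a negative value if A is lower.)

For any compensation level in the mantle, the mantle terms cancel and isostasy reduces to e = (Σt_A − Σt_B) − (Σ(ρt)_A − Σ(ρt)_B) / ρ_m.
Σt_A = 24.9 km; Σt_B = 6.7 km; Σ(ρt)_A = 66.234; Σ(ρt)_B = 16.474 (in km·g/cm³).
e = (24.9 − 6.7) − (66.234 − 16.474) / 3.26 = 2.94 km.

2.94 km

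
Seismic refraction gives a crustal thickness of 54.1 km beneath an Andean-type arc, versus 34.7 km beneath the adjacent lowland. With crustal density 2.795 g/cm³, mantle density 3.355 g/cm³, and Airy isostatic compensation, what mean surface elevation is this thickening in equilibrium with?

Excess crust Δ = 54.1 km − 34.7 km = 19.4 km, split between elevation h and root r with h + r = Δ.
Airy balance ρ_c h = (ρ_m − ρ_c) r gives r = h ρ_c/(ρ_m − ρ_c), so h (1 + ρ_c/(ρ_m − ρ_c)) = Δ, i.e. h = Δ (ρ_m − ρ_c)/ρ_m.
h = 19.4 km × 0.56/3.355 = 3.24 km.

3.24 km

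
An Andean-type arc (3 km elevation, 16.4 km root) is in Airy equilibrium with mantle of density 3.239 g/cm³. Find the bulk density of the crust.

2.74 g/cm³

ρ_c h = (ρ_m − ρ_c) r → ρ_c (h + r) = ρ_m r → ρ_c = ρ_m r / (h + r).
ρ_c = 3.239 × 16.4 km / (3 km + 16.4 km) = 2.74 g/cm³.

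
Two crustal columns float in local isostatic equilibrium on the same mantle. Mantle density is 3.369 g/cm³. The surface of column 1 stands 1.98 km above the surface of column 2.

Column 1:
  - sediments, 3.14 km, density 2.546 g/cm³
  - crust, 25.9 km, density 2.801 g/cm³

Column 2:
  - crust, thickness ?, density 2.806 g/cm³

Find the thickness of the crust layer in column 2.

Take the compensation level at the base of the deeper column (depth z_c below the surface of column 1) and equate Σ ρ_i t_i down to z_c; mantle fills any gap and the z_c terms cancel.
Column 1: 3.14×2.546 + 25.9×2.801 + (z_c − 29.04)×3.369
Column 2: 1.98×0 + x×2.806 + (z_c − 1.98 − 0 − x)×3.369
The z_c×3.369 term appears on both sides and cancels. Collect the known terms of each column as K = Σ(ρt)_known − 3.369 × (depth of known layers): K_1 = 80.54034 − 3.369×29.04 = −17.29542; K_2 = 0 − 3.369×(1.98 + 0) = −6.67062.
Balance: K_1 = K_2 − x×(3.369 − 2.806), so x = (K_2 − K_1)/(3.369 − 2.806) = 10.6248/0.563 = 18.9 km.

18.9 km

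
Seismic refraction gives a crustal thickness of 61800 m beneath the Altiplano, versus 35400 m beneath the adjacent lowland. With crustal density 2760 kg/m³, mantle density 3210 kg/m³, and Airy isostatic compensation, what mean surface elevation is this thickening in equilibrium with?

Excess crust Δ = 61800 m − 35400 m = 26400 m, split between elevation h and root r with h + r = Δ.
Airy balance ρ_c h = (ρ_m − ρ_c) r gives r = h ρ_c/(ρ_m − ρ_c), so h (1 + ρ_c/(ρ_m − ρ_c)) = Δ, i.e. h = Δ (ρ_m − ρ_c)/ρ_m.
h = 26400 m × 450/3210 = 3700 m.

3700 m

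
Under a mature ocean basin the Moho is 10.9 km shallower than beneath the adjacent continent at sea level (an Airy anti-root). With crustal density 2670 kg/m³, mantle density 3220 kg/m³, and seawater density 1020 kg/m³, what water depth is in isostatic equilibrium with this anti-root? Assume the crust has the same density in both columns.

Replacing a thickness d of crust by seawater at the top must be balanced by replacing crust with mantle at the base: d (ρ_c − ρ_w) = a (ρ_m − ρ_c).
d = a (ρ_m − ρ_c)/(ρ_c − ρ_w) = 10.9 km × 550/1650 = 3.63 km.

3.63 km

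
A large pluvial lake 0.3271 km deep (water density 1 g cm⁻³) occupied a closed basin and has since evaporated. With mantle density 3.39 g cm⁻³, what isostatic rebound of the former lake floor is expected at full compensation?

0.0965 km

u = d ρ_w/ρ_m = 0.3271 km × 1/3.39 = 0.0965 km.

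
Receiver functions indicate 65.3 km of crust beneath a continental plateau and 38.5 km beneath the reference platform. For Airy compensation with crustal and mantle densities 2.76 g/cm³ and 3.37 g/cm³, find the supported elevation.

Excess crust Δ = 65.3 km − 38.5 km = 26.8 km, split between elevation h and root r with h + r = Δ.
Airy balance ρ_c h = (ρ_m − ρ_c) r gives r = h ρ_c/(ρ_m − ρ_c), so h (1 + ρ_c/(ρ_m − ρ_c)) = Δ, i.e. h = Δ (ρ_m − ρ_c)/ρ_m.
h = 26.8 km × 0.61/3.37 = 4.85 km.

4.85 km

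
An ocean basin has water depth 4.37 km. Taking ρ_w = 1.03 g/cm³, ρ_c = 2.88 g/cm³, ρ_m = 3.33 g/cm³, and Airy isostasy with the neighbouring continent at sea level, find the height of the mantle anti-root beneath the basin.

18 km

Balancing pressure at the compensation depth: replacing crust with seawater at the top is compensated by replacing crust with mantle at the base: d (ρ_c − ρ_w) = a (ρ_m − ρ_c).
a = d (ρ_c − ρ_w)/(ρ_m − ρ_c) = 4.37 km × 1.85/0.45 = 18 km.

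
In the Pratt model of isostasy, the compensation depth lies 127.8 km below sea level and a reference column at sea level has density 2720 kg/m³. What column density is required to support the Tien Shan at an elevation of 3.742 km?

2640 kg/m³

Pratt balance: ρ_ref D = ρ (D + h).
ρ = ρ_ref D/(D + h) = 2720 × 127.8 km/(127.8 km + 3.742 km) = 2640 kg/m³.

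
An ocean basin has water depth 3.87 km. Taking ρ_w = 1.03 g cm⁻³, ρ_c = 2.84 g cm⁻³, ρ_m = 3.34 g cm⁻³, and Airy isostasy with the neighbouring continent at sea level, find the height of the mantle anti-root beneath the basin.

14 km

Isostatic balance requires: replacing crust with seawater at the top is compensated by replacing crust with mantle at the base: d (ρ_c − ρ_w) = a (ρ_m − ρ_c).
a = d (ρ_c − ρ_w)/(ρ_m − ρ_c) = 3.87 km × 1.81/0.5 = 14 km.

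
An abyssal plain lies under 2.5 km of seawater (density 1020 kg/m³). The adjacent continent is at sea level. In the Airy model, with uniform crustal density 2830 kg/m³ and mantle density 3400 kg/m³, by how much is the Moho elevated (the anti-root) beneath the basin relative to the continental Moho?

Equating mass per unit area of the two columns: replacing crust with seawater at the top is compensated by replacing crust with mantle at the base: d (ρ_c − ρ_w) = a (ρ_m − ρ_c).
a = d (ρ_c − ρ_w)/(ρ_m − ρ_c) = 2.5 km × 1810/570 = 7.94 km.

7.94 km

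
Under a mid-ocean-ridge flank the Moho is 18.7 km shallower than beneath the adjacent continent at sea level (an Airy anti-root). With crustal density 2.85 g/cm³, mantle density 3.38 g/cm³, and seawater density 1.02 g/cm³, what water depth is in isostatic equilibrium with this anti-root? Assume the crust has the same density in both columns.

Replacing a thickness d of crust by seawater at the top must be balanced by replacing crust with mantle at the base: d (ρ_c − ρ_w) = a (ρ_m − ρ_c).
d = a (ρ_m − ρ_c)/(ρ_c − ρ_w) = 18.7 km × 0.53/1.83 = 5.42 km.

5.42 km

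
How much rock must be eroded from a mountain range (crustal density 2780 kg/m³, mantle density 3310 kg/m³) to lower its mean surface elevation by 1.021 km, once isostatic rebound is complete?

6.38 km

Net drop Δ = e − u = e − e ρ_c/ρ_m = e (ρ_m − ρ_c)/ρ_m.
e = Δ ρ_m/(ρ_m − ρ_c) = 1.021 km × 3310/530 = 6.38 km.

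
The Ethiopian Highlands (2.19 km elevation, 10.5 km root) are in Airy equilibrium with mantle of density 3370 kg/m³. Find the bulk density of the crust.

ρ_c h = (ρ_m − ρ_c) r → ρ_c (h + r) = ρ_m r → ρ_c = ρ_m r / (h + r).
ρ_c = 3370 × 10.5 km / (2.19 km + 10.5 km) = 2790 kg/m³.

2790 kg/m³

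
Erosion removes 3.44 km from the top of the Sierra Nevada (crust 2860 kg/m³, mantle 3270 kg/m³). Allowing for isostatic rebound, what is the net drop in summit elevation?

0.431 km

Rebound u = e ρ_c/ρ_m = 3.44 km × 2860/3270 = 3.009 km.
Net surface drop = e − u = 3.44 km − 3.009 km = e (ρ_m − ρ_c)/ρ_m = 0.431 km.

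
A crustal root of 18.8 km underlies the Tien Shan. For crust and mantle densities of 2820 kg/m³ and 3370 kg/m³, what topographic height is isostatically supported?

3.67 km

Balancing pressure at the compensation depth: ρ_c h = (ρ_m − ρ_c) r.
h = r (ρ_m − ρ_c) / ρ_c = 18.8 km × (3370 − 2820) / 2820 = 3.67 km.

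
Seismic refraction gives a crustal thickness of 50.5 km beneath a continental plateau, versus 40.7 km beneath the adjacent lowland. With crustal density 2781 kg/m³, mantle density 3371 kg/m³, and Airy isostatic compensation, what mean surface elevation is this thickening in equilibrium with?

1.72 km

Excess crust Δ = 50.5 km − 40.7 km = 9.8 km, split between elevation h and root r with h + r = Δ.
Airy balance ρ_c h = (ρ_m − ρ_c) r gives r = h ρ_c/(ρ_m − ρ_c), so h (1 + ρ_c/(ρ_m − ρ_c)) = Δ, i.e. h = Δ (ρ_m − ρ_c)/ρ_m.
h = 9.8 km × 590/3371 = 1.72 km.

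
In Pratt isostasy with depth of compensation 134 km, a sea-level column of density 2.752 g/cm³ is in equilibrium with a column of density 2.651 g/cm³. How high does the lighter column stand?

5.11 km

ρ_ref D = ρ (D + h) → h = D (ρ_ref − ρ)/ρ.
h = 134 km × (2.752 − 2.651)/2.651 = 5.11 km.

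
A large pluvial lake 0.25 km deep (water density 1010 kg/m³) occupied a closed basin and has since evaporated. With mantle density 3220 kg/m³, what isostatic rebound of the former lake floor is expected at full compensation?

0.0784 km

u = d ρ_w/ρ_m = 0.25 km × 1010/3220 = 0.0784 km.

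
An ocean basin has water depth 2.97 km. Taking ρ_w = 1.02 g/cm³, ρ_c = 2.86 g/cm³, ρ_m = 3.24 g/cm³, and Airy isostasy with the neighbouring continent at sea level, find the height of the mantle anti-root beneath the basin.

14.4 km

For local isostatic compensation: replacing crust with seawater at the top is compensated by replacing crust with mantle at the base: d (ρ_c − ρ_w) = a (ρ_m − ρ_c).
a = d (ρ_c − ρ_w)/(ρ_m − ρ_c) = 2.97 km × 1.84/0.38 = 14.4 km.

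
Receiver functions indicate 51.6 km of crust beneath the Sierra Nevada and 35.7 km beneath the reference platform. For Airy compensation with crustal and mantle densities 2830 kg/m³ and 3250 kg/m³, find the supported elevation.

2.05 km

Excess crust Δ = 51.6 km − 35.7 km = 15.9 km, split between elevation h and root r with h + r = Δ.
Airy balance ρ_c h = (ρ_m − ρ_c) r gives r = h ρ_c/(ρ_m − ρ_c), so h (1 + ρ_c/(ρ_m − ρ_c)) = Δ, i.e. h = Δ (ρ_m − ρ_c)/ρ_m.
h = 15.9 km × 420/3250 = 2.05 km.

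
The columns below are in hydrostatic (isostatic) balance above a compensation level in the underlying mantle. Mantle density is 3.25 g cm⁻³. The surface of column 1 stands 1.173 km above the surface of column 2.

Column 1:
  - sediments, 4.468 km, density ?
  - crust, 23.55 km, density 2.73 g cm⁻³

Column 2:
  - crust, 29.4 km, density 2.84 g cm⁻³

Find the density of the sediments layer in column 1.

Take the compensation level at the base of the deeper column (depth z_c below the surface of column 1) and equate Σ ρ_i t_i down to z_c; mantle fills any gap and the z_c terms cancel.
Column 1: 4.468×ρ + 23.55×2.73 + (z_c − 28.018)×3.25
Column 2: 1.173×0 + 29.4×2.84 + (z_c − 1.173 − 29.4)×3.25
The z_c×3.25 term appears on both sides and cancels. Collect the known terms of each column as K = Σ(ρt)_known − 3.25 × (depth of known layers): K_1 = 64.2915 − 3.25×28.018 = −26.767; K_2 = 83.496 − 3.25×(1.173 + 29.4) = −15.86625.
Balance: K_1 + 4.468×ρ = K_2, so ρ = (K_2 − K_1)/4.468 = 10.9008/4.468 = 2.44 g cm⁻³.

2.44 g cm⁻³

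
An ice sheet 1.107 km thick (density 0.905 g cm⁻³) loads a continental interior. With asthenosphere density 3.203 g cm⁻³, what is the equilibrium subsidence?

0.313 km

Isostatic balance requires: the ice load ρ_ice t is balanced by mantle displaced below, ρ_m s.
s = t ρ_ice / ρ_m = 1.107 km × 0.905/3.203 = 0.313 km.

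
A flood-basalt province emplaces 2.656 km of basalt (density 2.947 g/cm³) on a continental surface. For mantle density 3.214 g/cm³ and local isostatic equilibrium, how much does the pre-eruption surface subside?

Subaerial loading: s = t ρ_load / ρ_m.
s = 2.656 km × 2.947/3.214 = 2.44 km.

2.44 km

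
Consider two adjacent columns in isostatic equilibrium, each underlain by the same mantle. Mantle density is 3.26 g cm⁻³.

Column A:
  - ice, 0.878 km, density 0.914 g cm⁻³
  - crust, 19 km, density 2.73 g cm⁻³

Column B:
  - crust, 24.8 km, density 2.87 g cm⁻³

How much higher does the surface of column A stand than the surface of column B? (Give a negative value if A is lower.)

For any compensation level in the mantle, the mantle terms cancel and isostasy reduces to e = (Σt_A − Σt_B) − (Σ(ρt)_A − Σ(ρt)_B) / ρ_m.
Σt_A = 19.878 km; Σt_B = 24.8 km; Σ(ρt)_A = 52.672492; Σ(ρt)_B = 71.176 (in km·g cm⁻³).
e = (19.878 − 24.8) − (52.672492 − 71.176) / 3.26 = 0.754 km.

0.754 km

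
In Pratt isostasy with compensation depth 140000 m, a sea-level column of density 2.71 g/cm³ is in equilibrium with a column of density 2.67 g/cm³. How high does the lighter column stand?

2100 m

ρ_ref D = ρ (D + h) → h = D (ρ_ref − ρ)/ρ.
h = 140000 m × (2.71 − 2.67)/2.67 = 2100 m.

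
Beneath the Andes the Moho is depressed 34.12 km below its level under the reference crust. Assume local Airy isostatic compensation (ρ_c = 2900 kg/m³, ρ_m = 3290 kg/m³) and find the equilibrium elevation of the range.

4.59 km

Equating mass per unit area of the two columns: ρ_c h = (ρ_m − ρ_c) r.
h = r (ρ_m − ρ_c) / ρ_c = 34.12 km × (3290 − 2900) / 2900 = 4.59 km.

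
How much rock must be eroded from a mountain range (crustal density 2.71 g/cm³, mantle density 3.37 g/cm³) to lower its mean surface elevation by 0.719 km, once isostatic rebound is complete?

Net drop Δ = e − u = e − e ρ_c/ρ_m = e (ρ_m − ρ_c)/ρ_m.
e = Δ ρ_m/(ρ_m − ρ_c) = 0.719 km × 3.37/0.66 = 3.67 km.

3.67 km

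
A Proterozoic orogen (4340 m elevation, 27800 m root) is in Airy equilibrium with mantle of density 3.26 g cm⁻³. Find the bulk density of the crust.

2.82 g cm⁻³

ρ_c h = (ρ_m − ρ_c) r → ρ_c (h + r) = ρ_m r → ρ_c = ρ_m r / (h + r).
ρ_c = 3.26 × 27800 m / (4340 m + 27800 m) = 2.82 g cm⁻³.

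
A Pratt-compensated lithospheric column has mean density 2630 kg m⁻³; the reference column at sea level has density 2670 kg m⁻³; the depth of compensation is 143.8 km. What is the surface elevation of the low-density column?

2.19 km

ρ_ref D = ρ (D + h) → h = D (ρ_ref − ρ)/ρ.
h = 143.8 km × (2670 − 2630)/2630 = 2.19 km.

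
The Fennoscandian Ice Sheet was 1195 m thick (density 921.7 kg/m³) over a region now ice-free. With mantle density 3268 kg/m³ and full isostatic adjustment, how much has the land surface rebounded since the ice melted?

337 m

Removing the load lets mantle flow back in; uplift u satisfies ρ_ice t = ρ_m u.
u = t ρ_ice/ρ_m = 1195 m × 921.7/3268 = 337 m.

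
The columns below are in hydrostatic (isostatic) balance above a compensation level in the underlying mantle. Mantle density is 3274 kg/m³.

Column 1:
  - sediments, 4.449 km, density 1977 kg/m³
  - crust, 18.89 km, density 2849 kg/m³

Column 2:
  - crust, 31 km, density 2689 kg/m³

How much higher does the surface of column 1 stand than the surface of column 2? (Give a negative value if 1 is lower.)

−1.32 km

For any compensation level in the mantle, the mantle terms cancel and isostasy reduces to e = (Σt_1 − Σt_2) − (Σ(ρt)_1 − Σ(ρt)_2) / ρ_m.
Σt_1 = 23.339 km; Σt_2 = 31 km; Σ(ρt)_1 = 62613.283; Σ(ρt)_2 = 83359 (in km·kg/m³).
e = (23.339 − 31) − (62613.283 − 83359) / 3274 = −1.32 km.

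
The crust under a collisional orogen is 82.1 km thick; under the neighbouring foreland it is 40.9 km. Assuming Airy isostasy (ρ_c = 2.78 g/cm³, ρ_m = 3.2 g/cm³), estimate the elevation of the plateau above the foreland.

Excess crust Δ = 82.1 km − 40.9 km = 41.2 km, split between elevation h and root r with h + r = Δ.
Airy balance ρ_c h = (ρ_m − ρ_c) r gives r = h ρ_c/(ρ_m − ρ_c), so h (1 + ρ_c/(ρ_m − ρ_c)) = Δ, i.e. h = Δ (ρ_m − ρ_c)/ρ_m.
h = 41.2 km × 0.42/3.2 = 5.41 km.

5.41 km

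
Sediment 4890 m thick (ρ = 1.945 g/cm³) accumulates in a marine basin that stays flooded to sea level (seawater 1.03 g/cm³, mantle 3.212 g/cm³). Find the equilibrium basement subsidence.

2050 m

Submarine loading: the sediment displaces seawater, and the subsidence is in turn flooded, so s (ρ_m − ρ_w) = t (ρ_sed − ρ_w).
s = 4890 m × (1.945 − 1.03) / (3.212 − 1.03) = 2050 m.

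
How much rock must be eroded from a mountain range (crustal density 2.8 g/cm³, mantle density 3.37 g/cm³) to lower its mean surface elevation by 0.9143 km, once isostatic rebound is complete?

5.41 km

Net drop Δ = e − u = e − e ρ_c/ρ_m = e (ρ_m − ρ_c)/ρ_m.
e = Δ ρ_m/(ρ_m − ρ_c) = 0.9143 km × 3.37/0.57 = 5.41 km.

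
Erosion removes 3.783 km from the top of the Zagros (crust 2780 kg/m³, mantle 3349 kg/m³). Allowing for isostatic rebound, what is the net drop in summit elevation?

0.643 km

Rebound u = e ρ_c/ρ_m = 3.783 km × 2780/3349 = 3.14 km.
Net surface drop = e − u = 3.783 km − 3.14 km = e (ρ_m − ρ_c)/ρ_m = 0.643 km.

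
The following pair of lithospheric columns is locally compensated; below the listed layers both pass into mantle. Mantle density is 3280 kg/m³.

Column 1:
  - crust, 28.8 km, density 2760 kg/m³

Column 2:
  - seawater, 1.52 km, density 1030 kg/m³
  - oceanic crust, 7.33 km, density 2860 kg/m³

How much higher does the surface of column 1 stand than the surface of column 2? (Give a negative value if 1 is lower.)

2.58 km

For any compensation level in the mantle, the mantle terms cancel and isostasy reduces to e = (Σt_1 − Σt_2) − (Σ(ρt)_1 − Σ(ρt)_2) / ρ_m.
Σt_1 = 28.8 km; Σt_2 = 8.85 km; Σ(ρt)_1 = 79488; Σ(ρt)_2 = 22529.4 (in km·kg/m³).
e = (28.8 − 8.85) − (79488 − 22529.4) / 3280 = 2.58 km.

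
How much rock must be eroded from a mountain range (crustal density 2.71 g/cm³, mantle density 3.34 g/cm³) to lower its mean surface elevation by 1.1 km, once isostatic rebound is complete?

5.83 km

Net drop Δ = e − u = e − e ρ_c/ρ_m = e (ρ_m − ρ_c)/ρ_m.
e = Δ ρ_m/(ρ_m − ρ_c) = 1.1 km × 3.34/0.63 = 5.83 km.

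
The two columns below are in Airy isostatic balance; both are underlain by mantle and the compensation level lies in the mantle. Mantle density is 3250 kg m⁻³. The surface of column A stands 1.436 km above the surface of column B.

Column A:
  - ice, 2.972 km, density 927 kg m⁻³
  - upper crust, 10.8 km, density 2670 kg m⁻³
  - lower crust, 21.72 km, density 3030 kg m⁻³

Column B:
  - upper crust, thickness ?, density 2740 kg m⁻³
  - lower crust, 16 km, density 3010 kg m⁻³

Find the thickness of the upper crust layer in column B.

18.5 km

Take the compensation level at the base of the deeper column (depth z_c below the surface of column A) and equate Σ ρ_i t_i down to z_c; mantle fills any gap and the z_c terms cancel.
Column A: 2.972×927 + 10.8×2670 + 21.72×3030 + (z_c − 35.492)×3250
Column B: 1.436×0 + x×2740 + 16×3010 + (z_c − 1.436 − 16 − x)×3250
The z_c×3250 term appears on both sides and cancels. Collect the known terms of each column as K = Σ(ρt)_known − 3250 × (depth of known layers): K_A = 97402.644 − 3250×35.492 = −17946.356; K_B = 48160 − 3250×(1.436 + 16) = −8507.
Balance: K_A = K_B − x×(3250 − 2740), so x = (K_B − K_A)/(3250 − 2740) = 9439.36/510 = 18.5 km.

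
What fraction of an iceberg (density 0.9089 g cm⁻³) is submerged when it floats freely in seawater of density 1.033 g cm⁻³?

Submerged fraction = ρ_obj/ρ_fluid = 0.9089/1.033 = 88%.

88%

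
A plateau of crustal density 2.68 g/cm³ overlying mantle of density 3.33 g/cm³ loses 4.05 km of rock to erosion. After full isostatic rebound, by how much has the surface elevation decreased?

Rebound u = e ρ_c/ρ_m = 4.05 km × 2.68/3.33 = 3.259 km.
Net surface drop = e − u = 4.05 km − 3.259 km = e (ρ_m − ρ_c)/ρ_m = 0.791 km.

0.791 km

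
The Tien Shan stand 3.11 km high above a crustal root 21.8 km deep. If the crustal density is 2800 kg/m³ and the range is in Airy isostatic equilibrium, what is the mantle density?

Airy balance: ρ_c h = (ρ_m − ρ_c) r → ρ_m = ρ_c (1 + h/r).
ρ_m = 2800 × (1 + 3.11 km/21.8 km) = 3200 kg/m³.

3200 kg/m³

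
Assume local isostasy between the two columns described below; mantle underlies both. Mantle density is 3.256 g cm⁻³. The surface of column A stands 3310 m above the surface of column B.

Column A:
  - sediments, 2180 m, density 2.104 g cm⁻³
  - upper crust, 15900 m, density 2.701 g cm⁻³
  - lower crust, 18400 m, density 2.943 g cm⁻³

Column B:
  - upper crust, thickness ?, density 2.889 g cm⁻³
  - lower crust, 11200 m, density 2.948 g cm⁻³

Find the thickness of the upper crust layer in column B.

7810 m

Take the compensation level at the base of the deeper column (depth z_c below the surface of column A) and equate Σ ρ_i t_i down to z_c; mantle fills any gap and the z_c terms cancel.
Column A: 2180×2.104 + 15900×2.701 + 18400×2.943 + (z_c − 36480)×3.256
Column B: 3310×0 + x×2.889 + 11200×2.948 + (z_c − 3310 − 11200 − x)×3.256
The z_c×3.256 term appears on both sides and cancels. Collect the known terms of each column as K = Σ(ρt)_known − 3.256 × (depth of known layers): K_A = 101683.82 − 3.256×36480 = −17095.06; K_B = 33017.6 − 3.256×(3310 + 11200) = −14226.96.
Balance: K_A = K_B − x×(3.256 − 2.889), so x = (K_B − K_A)/(3.256 − 2.889) = 2868.1/0.367 = 7810 m.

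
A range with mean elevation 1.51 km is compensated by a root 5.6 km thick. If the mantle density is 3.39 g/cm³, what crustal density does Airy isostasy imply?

ρ_c h = (ρ_m − ρ_c) r → ρ_c (h + r) = ρ_m r → ρ_c = ρ_m r / (h + r).
ρ_c = 3.39 × 5.6 km / (1.51 km + 5.6 km) = 2.67 g/cm³.

2.67 g/cm³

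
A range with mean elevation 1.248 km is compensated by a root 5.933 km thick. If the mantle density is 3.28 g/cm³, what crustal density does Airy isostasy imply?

2.71 g/cm³

ρ_c h = (ρ_m − ρ_c) r → ρ_c (h + r) = ρ_m r → ρ_c = ρ_m r / (h + r).
ρ_c = 3.28 × 5.933 km / (1.248 km + 5.933 km) = 2.71 g/cm³.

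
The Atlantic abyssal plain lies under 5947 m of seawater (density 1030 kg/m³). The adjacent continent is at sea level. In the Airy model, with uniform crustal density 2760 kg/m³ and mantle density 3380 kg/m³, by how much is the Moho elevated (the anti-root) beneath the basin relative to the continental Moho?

16600 m

By Archimedes' principle applied to the lithosphere: replacing crust with seawater at the top is compensated by replacing crust with mantle at the base: d (ρ_c − ρ_w) = a (ρ_m − ρ_c).
a = d (ρ_c − ρ_w)/(ρ_m − ρ_c) = 5947 m × 1730/620 = 16600 m.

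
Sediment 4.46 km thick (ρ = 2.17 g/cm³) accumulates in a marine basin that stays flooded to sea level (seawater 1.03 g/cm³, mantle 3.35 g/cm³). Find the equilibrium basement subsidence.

2.19 km

Submarine loading: the sediment displaces seawater, and the subsidence is in turn flooded, so s (ρ_m − ρ_w) = t (ρ_sed − ρ_w).
s = 4.46 km × (2.17 − 1.03) / (3.35 − 1.03) = 2.19 km.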